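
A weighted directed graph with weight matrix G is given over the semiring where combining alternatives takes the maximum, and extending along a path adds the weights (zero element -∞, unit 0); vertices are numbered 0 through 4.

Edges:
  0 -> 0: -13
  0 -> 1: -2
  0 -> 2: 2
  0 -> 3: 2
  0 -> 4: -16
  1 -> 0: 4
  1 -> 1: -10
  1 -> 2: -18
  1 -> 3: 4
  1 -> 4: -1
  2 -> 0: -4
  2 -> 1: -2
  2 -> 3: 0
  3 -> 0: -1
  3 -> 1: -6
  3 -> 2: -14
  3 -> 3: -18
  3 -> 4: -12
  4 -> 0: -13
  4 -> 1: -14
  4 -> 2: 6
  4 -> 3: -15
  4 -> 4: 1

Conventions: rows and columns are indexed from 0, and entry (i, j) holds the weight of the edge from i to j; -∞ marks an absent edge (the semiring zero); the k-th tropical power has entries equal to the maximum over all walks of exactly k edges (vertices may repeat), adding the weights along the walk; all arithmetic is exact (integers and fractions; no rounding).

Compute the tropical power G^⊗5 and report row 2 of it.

G^⊗2:
  [2, 0, -10, 2, -3]
  [3, 2, 6, 6, 0]
  [2, -6, -2, 2, -3]
  [-2, -3, 1, 1, -7]
  [2, 4, 7, 6, 2]
G^⊗3:
  [4, 0, 4, 4, -1]
  [6, 4, 6, 6, 1]
  [1, 0, 4, 4, -2]
  [1, -1, 0, 1, -4]
  [8, 5, 8, 8, 3]
G^⊗4:
  [4, 2, 6, 6, 0]
  [8, 4, 8, 8, 3]
  [4, 2, 4, 4, -1]
  [3, -1, 3, 3, -2]
  [9, 6, 10, 10, 4]
G^⊗5:
  [6, 4, 6, 6, 1]
  [8, 6, 10, 10, 4]
  [6, 2, 6, 6, 1]
  [3, 1, 5, 5, -1]
  [10, 8, 11, 11, 5]
Answer: row 2 of G^⊗5 = [6, 2, 6, 6, 1]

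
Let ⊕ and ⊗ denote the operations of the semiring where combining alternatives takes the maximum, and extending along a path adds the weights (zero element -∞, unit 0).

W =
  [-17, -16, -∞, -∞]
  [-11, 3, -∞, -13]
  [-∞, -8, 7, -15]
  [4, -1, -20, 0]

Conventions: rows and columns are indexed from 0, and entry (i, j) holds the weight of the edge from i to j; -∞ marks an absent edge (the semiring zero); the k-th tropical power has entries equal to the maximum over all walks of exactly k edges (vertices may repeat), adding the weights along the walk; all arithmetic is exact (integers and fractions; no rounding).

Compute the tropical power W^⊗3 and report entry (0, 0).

W^⊗2:
  [-27, -13, -∞, -29]
  [-8, 6, -33, -10]
  [-11, -1, 14, -8]
  [4, 2, -13, 0]
W^⊗3:
  [-24, -10, -49, -26]
  [-5, 9, -26, -7]
  [-4, 6, 21, -1]
  [4, 5, -6, 0]
Key observation: the optimum is the walk 0->1->1->0, with weight (-16) + 3 + (-11) = -24.
Optimal value attained by: walk 0->1->1->0.
Answer: (W^⊗3)[0][0] = -24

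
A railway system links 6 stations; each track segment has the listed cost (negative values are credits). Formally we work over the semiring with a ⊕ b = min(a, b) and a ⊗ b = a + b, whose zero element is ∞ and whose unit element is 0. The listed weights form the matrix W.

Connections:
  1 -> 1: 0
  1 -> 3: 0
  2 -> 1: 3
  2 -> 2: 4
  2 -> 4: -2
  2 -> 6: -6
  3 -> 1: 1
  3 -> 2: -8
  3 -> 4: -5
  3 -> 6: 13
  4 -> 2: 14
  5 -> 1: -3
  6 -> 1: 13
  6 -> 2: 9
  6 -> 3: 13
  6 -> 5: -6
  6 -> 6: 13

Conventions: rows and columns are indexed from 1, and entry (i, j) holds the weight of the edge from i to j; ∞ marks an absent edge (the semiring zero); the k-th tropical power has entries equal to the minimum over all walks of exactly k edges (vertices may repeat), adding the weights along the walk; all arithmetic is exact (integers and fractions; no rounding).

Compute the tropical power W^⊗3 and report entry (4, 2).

W^⊗2:
  [0, -8, 0, -5, ∞, 13]
  [3, 3, 3, 2, -12, -2]
  [-5, -4, 1, -10, 7, -14]
  [17, 18, ∞, 12, ∞, 8]
  [-3, ∞, -3, ∞, ∞, ∞]
  [-9, 5, 13, 7, 7, 3]
W^⊗3:
  [-5, -8, 0, -10, 7, -14]
  [-15, -5, 3, -2, -8, -3]
  [-5, -7, -5, -6, -20, -10]
  [17, 17, 17, 16, 2, 12]
  [-3, -11, -3, -8, ∞, 10]
  [-9, 5, -9, 3, -3, -1]
Key observation: the optimum is the walk 4->2->6->2, with weight 14 + (-6) + 9 = 17.
Optimal value attained by: walk 4->2->6->2.
Answer: (W^⊗3)[4][2] = 17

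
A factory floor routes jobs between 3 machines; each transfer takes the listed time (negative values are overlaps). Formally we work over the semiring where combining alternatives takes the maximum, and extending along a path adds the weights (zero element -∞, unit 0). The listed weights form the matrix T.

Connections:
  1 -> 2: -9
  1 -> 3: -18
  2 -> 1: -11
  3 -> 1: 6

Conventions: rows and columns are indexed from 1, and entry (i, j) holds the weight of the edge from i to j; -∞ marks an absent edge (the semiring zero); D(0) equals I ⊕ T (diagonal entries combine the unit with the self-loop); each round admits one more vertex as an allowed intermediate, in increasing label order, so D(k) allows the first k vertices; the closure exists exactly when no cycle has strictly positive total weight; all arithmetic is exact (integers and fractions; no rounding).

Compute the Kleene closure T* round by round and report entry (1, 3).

D(0):
  [0, -9, -18]
  [-11, 0, -∞]
  [6, -∞, 0]
D(1):
  [0, -9, -18]
  [-11, 0, -29]
  [6, -3, 0]
D(2):
  [0, -9, -18]
  [-11, 0, -29]
  [6, -3, 0]
D(3):
  [0, -9, -18]
  [-11, 0, -29]
  [6, -3, 0]
Answer: T*[1][3] = -18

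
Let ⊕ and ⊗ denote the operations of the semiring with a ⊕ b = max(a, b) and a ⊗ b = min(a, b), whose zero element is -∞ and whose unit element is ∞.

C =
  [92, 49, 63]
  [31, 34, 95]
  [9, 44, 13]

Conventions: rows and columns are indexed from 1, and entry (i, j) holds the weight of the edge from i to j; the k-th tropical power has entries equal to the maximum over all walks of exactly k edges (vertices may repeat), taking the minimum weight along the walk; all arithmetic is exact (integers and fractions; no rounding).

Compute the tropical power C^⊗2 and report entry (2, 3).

C^⊗2:
  [92, 49, 63]
  [31, 44, 34]
  [31, 34, 44]
Key observation: the optimum is the walk 2->2->3, with weight 34 min 95 = 34.
Optimal value attained by: walk 2->2->3.
Answer: (C^⊗2)[2][3] = 34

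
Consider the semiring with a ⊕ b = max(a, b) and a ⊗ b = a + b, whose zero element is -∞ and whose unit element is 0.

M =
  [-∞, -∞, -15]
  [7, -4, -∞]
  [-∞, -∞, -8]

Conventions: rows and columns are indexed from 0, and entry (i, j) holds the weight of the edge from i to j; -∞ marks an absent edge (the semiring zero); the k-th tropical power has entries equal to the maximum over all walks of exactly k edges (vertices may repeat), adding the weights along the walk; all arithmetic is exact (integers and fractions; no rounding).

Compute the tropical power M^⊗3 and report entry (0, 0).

M^⊗2:
  [-∞, -∞, -23]
  [3, -8, -8]
  [-∞, -∞, -16]
M^⊗3:
  [-∞, -∞, -31]
  [-1, -12, -12]
  [-∞, -∞, -24]
Key observation: no walk of exactly 3 edges connects these vertices, so the entry is the semiring zero.
Answer: (M^⊗3)[0][0] = -∞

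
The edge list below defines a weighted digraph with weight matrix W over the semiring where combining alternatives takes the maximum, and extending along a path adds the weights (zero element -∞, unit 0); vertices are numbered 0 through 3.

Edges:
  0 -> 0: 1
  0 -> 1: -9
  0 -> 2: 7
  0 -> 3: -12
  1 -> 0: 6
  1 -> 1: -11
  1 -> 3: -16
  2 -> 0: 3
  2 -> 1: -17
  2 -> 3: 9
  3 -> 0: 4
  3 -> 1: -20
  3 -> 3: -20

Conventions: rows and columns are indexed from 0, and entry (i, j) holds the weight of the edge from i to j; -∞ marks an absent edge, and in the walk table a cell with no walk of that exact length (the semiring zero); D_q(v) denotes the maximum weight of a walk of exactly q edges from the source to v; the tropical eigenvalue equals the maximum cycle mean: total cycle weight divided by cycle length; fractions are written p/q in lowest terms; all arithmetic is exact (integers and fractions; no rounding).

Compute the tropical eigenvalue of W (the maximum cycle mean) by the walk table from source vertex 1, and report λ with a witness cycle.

q=0: [-∞, 0, -∞, -∞]
q=1: [6, -11, -∞, -16]
q=2: [7, -3, 13, -6]
q=3: [16, -2, 14, 22]
q=4: [26, 7, 23, 23]
Optimal cycle mean attained by: cycle 0->2->3->0, total 7 + 9 + 4, length 3.
Answer: λ = 20/3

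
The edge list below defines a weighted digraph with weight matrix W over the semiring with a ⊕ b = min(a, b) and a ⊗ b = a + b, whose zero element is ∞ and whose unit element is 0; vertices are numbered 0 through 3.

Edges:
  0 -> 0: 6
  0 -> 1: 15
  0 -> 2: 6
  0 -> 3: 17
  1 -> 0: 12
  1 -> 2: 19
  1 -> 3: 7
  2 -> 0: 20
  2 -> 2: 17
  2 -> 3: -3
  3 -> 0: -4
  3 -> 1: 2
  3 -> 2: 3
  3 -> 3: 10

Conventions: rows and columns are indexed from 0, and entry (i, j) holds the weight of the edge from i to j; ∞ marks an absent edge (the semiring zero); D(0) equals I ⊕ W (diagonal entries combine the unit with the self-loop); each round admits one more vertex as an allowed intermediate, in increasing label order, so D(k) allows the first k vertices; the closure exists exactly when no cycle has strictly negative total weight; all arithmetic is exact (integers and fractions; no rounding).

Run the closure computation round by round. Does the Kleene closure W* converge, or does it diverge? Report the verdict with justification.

D(0):
  [0, 15, 6, 17]
  [12, 0, 19, 7]
  [20, ∞, 0, -3]
  [-4, 2, 3, 0]
D(1):
  [0, 15, 6, 17]
  [12, 0, 18, 7]
  [20, 35, 0, -3]
  [-4, 2, 2, 0]
D(2):
  [0, 15, 6, 17]
  [12, 0, 18, 7]
  [20, 35, 0, -3]
  [-4, 2, 2, 0]
Detection: at round 3, diagonal entry (3, 3) turns strictly negative.
Key observation: the cycle 3->0->2->3 has total weight (-4) + 6 + (-3), which is strictly negative.
Answer: DIVERGES — negative cycle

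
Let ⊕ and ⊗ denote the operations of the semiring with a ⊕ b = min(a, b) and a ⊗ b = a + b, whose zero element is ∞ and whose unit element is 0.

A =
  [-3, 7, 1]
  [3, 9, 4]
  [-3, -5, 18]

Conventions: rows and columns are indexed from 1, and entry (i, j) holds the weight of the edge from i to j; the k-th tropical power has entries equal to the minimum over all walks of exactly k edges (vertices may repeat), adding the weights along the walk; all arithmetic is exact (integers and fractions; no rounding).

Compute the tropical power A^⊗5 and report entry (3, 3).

A^⊗2:
  [-6, -4, -2]
  [0, -1, 4]
  [-6, 4, -2]
A^⊗3:
  [-9, -7, -5]
  [-3, -1, 1]
  [-9, -7, -5]
A^⊗4:
  [-12, -10, -8]
  [-6, -4, -2]
  [-12, -10, -8]
A^⊗5:
  [-15, -13, -11]
  [-9, -7, -5]
  [-15, -13, -11]
Key observation: the optimum is the walk 3->1->1->1->1->3, with weight (-3) + (-3) + (-3) + (-3) + 1 = -11.
Optimal value attained by: walk 3->1->1->1->1->3.
Answer: (A^⊗5)[3][3] = -11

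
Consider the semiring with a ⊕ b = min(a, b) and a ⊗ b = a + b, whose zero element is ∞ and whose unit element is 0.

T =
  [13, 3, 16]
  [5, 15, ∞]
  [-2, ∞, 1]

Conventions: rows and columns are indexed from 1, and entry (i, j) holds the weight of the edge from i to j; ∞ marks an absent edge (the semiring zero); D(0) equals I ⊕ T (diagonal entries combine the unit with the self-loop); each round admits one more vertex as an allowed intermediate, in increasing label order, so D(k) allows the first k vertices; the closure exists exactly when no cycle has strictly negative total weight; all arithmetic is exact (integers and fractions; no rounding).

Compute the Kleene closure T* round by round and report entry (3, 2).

D(0):
  [0, 3, 16]
  [5, 0, ∞]
  [-2, ∞, 0]
D(1):
  [0, 3, 16]
  [5, 0, 21]
  [-2, 1, 0]
D(2):
  [0, 3, 16]
  [5, 0, 21]
  [-2, 1, 0]
D(3):
  [0, 3, 16]
  [5, 0, 21]
  [-2, 1, 0]
Answer: T*[3][2] = 1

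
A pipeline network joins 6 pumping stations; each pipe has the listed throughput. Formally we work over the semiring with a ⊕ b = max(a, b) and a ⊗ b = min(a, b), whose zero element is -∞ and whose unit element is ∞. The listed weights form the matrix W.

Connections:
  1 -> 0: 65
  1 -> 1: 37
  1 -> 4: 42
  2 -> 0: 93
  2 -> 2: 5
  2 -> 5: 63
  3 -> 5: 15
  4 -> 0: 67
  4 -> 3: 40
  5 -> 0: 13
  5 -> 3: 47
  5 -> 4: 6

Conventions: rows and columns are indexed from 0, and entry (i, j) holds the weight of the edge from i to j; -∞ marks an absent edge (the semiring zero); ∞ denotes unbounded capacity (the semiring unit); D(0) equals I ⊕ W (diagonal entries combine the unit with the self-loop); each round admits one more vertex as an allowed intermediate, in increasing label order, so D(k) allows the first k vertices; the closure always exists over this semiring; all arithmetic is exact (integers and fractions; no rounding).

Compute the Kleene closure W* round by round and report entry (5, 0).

D(0):
  [∞, -∞, -∞, -∞, -∞, -∞]
  [65, ∞, -∞, -∞, 42, -∞]
  [93, -∞, ∞, -∞, -∞, 63]
  [-∞, -∞, -∞, ∞, -∞, 15]
  [67, -∞, -∞, 40, ∞, -∞]
  [13, -∞, -∞, 47, 6, ∞]
D(1):
  [∞, -∞, -∞, -∞, -∞, -∞]
  [65, ∞, -∞, -∞, 42, -∞]
  [93, -∞, ∞, -∞, -∞, 63]
  [-∞, -∞, -∞, ∞, -∞, 15]
  [67, -∞, -∞, 40, ∞, -∞]
  [13, -∞, -∞, 47, 6, ∞]
D(2):
  [∞, -∞, -∞, -∞, -∞, -∞]
  [65, ∞, -∞, -∞, 42, -∞]
  [93, -∞, ∞, -∞, -∞, 63]
  [-∞, -∞, -∞, ∞, -∞, 15]
  [67, -∞, -∞, 40, ∞, -∞]
  [13, -∞, -∞, 47, 6, ∞]
D(3):
  [∞, -∞, -∞, -∞, -∞, -∞]
  [65, ∞, -∞, -∞, 42, -∞]
  [93, -∞, ∞, -∞, -∞, 63]
  [-∞, -∞, -∞, ∞, -∞, 15]
  [67, -∞, -∞, 40, ∞, -∞]
  [13, -∞, -∞, 47, 6, ∞]
D(4):
  [∞, -∞, -∞, -∞, -∞, -∞]
  [65, ∞, -∞, -∞, 42, -∞]
  [93, -∞, ∞, -∞, -∞, 63]
  [-∞, -∞, -∞, ∞, -∞, 15]
  [67, -∞, -∞, 40, ∞, 15]
  [13, -∞, -∞, 47, 6, ∞]
D(5):
  [∞, -∞, -∞, -∞, -∞, -∞]
  [65, ∞, -∞, 40, 42, 15]
  [93, -∞, ∞, -∞, -∞, 63]
  [-∞, -∞, -∞, ∞, -∞, 15]
  [67, -∞, -∞, 40, ∞, 15]
  [13, -∞, -∞, 47, 6, ∞]
D(6):
  [∞, -∞, -∞, -∞, -∞, -∞]
  [65, ∞, -∞, 40, 42, 15]
  [93, -∞, ∞, 47, 6, 63]
  [13, -∞, -∞, ∞, 6, 15]
  [67, -∞, -∞, 40, ∞, 15]
  [13, -∞, -∞, 47, 6, ∞]
Answer: W*[5][0] = 13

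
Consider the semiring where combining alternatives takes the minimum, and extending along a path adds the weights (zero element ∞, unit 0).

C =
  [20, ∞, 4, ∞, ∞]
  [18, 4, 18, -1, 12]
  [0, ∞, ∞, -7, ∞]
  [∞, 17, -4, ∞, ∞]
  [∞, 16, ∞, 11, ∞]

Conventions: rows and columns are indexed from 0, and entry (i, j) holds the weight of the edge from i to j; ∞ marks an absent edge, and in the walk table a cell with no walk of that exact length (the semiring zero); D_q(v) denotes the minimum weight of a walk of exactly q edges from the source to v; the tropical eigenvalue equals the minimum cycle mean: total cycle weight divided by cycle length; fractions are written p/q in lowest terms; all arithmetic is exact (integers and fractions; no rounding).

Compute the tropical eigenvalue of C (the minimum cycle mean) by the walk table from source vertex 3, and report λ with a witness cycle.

q=0: [∞, ∞, ∞, 0, ∞]
q=1: [∞, 17, -4, ∞, ∞]
q=2: [-4, 21, 35, -11, 29]
q=3: [16, 6, -15, 20, 33]
q=4: [-15, 10, 16, -22, 18]
q=5: [5, -5, -26, 9, 22]
Optimal cycle mean attained by: cycle 2->3->2, total (-7) + (-4), length 2.
Answer: λ = -11/2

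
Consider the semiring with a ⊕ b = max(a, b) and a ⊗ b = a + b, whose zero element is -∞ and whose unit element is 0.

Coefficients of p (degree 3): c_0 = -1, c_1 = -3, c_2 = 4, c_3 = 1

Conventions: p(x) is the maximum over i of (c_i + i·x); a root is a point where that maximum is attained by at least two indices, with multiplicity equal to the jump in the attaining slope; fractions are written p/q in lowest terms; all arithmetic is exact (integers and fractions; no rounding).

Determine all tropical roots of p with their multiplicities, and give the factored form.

hull edge (i=0, c=-1) to (i=2, c=4): slope 5/2, span 2
hull edge (i=2, c=4) to (i=3, c=1): slope -3, span 1
Factored form: p(x) = 1 ⊗ (x ⊕ (-5/2)) ⊗ (x ⊕ (-5/2)) ⊗ (x ⊕ 3)
Answer: roots = -5/2 (mult 2), 3 (mult 1)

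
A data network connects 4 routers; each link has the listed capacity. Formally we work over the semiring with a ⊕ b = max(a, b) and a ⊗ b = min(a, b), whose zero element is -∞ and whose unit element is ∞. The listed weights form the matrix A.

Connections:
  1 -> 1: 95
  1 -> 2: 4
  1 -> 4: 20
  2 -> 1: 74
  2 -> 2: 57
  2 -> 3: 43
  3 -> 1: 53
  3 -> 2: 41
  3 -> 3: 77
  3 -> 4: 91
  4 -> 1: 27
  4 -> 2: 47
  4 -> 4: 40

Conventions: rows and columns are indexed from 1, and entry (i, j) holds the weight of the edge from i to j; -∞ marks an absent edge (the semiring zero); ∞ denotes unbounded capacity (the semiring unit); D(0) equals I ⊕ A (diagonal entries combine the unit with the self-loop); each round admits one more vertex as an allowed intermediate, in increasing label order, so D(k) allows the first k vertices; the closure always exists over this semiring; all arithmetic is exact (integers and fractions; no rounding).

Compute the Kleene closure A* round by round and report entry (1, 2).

D(0):
  [∞, 4, -∞, 20]
  [74, ∞, 43, -∞]
  [53, 41, ∞, 91]
  [27, 47, -∞, ∞]
D(1):
  [∞, 4, -∞, 20]
  [74, ∞, 43, 20]
  [53, 41, ∞, 91]
  [27, 47, -∞, ∞]
D(2):
  [∞, 4, 4, 20]
  [74, ∞, 43, 20]
  [53, 41, ∞, 91]
  [47, 47, 43, ∞]
D(3):
  [∞, 4, 4, 20]
  [74, ∞, 43, 43]
  [53, 41, ∞, 91]
  [47, 47, 43, ∞]
D(4):
  [∞, 20, 20, 20]
  [74, ∞, 43, 43]
  [53, 47, ∞, 91]
  [47, 47, 43, ∞]
Answer: A*[1][2] = 20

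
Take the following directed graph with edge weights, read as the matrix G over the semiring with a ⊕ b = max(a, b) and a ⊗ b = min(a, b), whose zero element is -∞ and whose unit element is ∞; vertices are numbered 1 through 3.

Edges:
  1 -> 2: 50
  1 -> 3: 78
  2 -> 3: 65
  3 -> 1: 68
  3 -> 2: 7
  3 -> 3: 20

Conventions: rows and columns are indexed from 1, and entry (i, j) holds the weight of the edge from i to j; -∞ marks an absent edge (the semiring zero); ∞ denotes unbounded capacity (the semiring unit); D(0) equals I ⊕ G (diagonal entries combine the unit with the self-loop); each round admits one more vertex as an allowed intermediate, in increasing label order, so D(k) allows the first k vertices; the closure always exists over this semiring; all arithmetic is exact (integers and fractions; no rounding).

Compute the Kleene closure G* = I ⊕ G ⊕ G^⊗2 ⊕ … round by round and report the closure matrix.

D(0):
  [∞, 50, 78]
  [-∞, ∞, 65]
  [68, 7, ∞]
D(1):
  [∞, 50, 78]
  [-∞, ∞, 65]
  [68, 50, ∞]
D(2):
  [∞, 50, 78]
  [-∞, ∞, 65]
  [68, 50, ∞]
D(3):
  [∞, 50, 78]
  [65, ∞, 65]
  [68, 50, ∞]
Answer: G* = [[∞, 50, 78], [65, ∞, 65], [68, 50, ∞]]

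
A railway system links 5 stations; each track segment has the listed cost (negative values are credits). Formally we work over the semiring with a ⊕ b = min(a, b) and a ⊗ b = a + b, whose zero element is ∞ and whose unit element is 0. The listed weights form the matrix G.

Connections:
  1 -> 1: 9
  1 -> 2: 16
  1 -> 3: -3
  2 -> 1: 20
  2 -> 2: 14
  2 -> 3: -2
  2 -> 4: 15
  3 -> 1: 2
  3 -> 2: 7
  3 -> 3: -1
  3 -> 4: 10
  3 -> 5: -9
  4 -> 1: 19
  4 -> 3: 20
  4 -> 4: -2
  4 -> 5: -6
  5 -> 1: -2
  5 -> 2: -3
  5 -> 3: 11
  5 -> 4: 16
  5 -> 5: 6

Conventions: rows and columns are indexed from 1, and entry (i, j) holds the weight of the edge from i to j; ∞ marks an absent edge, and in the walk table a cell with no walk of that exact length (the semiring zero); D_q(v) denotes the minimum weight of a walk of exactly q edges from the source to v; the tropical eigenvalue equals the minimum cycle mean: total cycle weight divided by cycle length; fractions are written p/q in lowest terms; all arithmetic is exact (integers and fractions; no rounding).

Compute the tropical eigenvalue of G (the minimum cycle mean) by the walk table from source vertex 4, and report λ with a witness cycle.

q=0: [∞, ∞, ∞, 0, ∞]
q=1: [19, ∞, 20, -2, -6]
q=2: [-8, -9, 5, -4, -8]
q=3: [-10, -11, -11, -6, -10]
q=4: [-12, -13, -13, -8, -20]
q=5: [-22, -23, -15, -10, -22]
Optimal cycle mean attained by: cycle 1->3->5->1, total (-3) + (-9) + (-2), length 3.
Answer: λ = -14/3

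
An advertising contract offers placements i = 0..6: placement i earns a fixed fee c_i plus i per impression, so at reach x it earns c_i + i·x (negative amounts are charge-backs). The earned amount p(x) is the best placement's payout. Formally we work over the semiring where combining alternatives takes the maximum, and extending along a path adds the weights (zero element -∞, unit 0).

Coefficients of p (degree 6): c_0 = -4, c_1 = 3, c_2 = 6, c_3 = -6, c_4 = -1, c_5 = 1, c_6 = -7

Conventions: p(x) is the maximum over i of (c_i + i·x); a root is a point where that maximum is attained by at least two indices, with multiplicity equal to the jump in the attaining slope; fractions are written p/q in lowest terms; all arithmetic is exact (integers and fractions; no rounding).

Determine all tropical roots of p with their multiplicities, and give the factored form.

hull edge (i=0, c=-4) to (i=1, c=3): slope 7, span 1
hull edge (i=1, c=3) to (i=2, c=6): slope 3, span 1
hull edge (i=2, c=6) to (i=5, c=1): slope -5/3, span 3
hull edge (i=5, c=1) to (i=6, c=-7): slope -8, span 1
Factored form: p(x) = -7 ⊗ (x ⊕ (-7)) ⊗ (x ⊕ (-3)) ⊗ (x ⊕ 5/3) ⊗ (x ⊕ 5/3) ⊗ (x ⊕ 5/3) ⊗ (x ⊕ 8)
Answer: roots = -7 (mult 1), -3 (mult 1), 5/3 (mult 3), 8 (mult 1)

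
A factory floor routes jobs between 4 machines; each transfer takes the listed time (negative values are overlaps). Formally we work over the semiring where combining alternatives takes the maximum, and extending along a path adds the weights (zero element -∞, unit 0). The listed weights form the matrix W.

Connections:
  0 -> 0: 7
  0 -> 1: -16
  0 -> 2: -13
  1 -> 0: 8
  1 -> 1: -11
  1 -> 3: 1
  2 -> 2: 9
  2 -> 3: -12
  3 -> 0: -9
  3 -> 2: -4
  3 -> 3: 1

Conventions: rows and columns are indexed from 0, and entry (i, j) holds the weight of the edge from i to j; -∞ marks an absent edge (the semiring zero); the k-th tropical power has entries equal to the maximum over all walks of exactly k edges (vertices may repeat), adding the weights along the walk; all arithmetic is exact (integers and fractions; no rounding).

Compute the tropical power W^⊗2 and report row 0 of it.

W^⊗2:
  [14, -9, -4, -15]
  [15, -8, -3, 2]
  [-21, -∞, 18, -3]
  [-2, -25, 5, 2]
Answer: row 0 of W^⊗2 = [14, -9, -4, -15]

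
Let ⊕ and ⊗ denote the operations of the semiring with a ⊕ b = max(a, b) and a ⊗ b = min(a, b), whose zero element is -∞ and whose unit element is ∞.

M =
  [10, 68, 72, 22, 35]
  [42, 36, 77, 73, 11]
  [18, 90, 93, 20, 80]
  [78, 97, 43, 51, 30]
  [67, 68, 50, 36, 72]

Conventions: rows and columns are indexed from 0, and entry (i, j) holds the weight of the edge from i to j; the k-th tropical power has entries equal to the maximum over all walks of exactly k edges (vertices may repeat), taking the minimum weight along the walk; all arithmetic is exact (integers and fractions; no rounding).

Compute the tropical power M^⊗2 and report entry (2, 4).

M^⊗2:
  [42, 72, 72, 68, 72]
  [73, 77, 77, 51, 77]
  [67, 90, 93, 73, 80]
  [51, 68, 77, 73, 43]
  [67, 68, 68, 68, 72]
Key observation: the optimum is the walk 2->2->4, with weight 93 min 80 = 80.
Optimal value attained by: walk 2->2->4.
Answer: (M^⊗2)[2][4] = 80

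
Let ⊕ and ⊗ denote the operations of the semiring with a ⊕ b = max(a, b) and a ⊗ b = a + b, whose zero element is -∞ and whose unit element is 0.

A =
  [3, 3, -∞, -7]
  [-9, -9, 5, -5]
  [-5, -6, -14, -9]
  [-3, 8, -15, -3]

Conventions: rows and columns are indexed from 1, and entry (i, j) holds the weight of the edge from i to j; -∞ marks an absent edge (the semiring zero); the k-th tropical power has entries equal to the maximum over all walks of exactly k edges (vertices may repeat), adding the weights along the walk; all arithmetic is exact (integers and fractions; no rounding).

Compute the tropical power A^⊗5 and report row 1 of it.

A^⊗2:
  [6, 6, 8, -2]
  [0, 3, -4, -4]
  [-2, -1, -1, -11]
  [0, 5, 13, 3]
A^⊗3:
  [9, 9, 11, 1]
  [3, 4, 8, -2]
  [1, 1, 4, -6]
  [8, 11, 10, 4]
A^⊗4:
  [12, 12, 14, 4]
  [6, 6, 9, -1]
  [4, 4, 6, -4]
  [11, 12, 16, 6]
A^⊗5:
  [15, 15, 17, 7]
  [9, 9, 11, 1]
  [7, 7, 9, -1]
  [14, 14, 17, 7]
Answer: row 1 of A^⊗5 = [15, 15, 17, 7]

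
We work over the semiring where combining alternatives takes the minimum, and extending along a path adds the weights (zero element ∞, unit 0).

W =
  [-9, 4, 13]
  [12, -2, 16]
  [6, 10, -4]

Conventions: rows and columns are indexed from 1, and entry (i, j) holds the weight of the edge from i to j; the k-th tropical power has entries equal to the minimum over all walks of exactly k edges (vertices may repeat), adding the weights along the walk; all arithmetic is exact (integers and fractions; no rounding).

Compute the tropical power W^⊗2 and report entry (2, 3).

W^⊗2:
  [-18, -5, 4]
  [3, -4, 12]
  [-3, 6, -8]
Key observation: the optimum is the walk 2->3->3, with weight 16 + (-4) = 12.
Optimal value attained by: walk 2->3->3.
Answer: (W^⊗2)[2][3] = 12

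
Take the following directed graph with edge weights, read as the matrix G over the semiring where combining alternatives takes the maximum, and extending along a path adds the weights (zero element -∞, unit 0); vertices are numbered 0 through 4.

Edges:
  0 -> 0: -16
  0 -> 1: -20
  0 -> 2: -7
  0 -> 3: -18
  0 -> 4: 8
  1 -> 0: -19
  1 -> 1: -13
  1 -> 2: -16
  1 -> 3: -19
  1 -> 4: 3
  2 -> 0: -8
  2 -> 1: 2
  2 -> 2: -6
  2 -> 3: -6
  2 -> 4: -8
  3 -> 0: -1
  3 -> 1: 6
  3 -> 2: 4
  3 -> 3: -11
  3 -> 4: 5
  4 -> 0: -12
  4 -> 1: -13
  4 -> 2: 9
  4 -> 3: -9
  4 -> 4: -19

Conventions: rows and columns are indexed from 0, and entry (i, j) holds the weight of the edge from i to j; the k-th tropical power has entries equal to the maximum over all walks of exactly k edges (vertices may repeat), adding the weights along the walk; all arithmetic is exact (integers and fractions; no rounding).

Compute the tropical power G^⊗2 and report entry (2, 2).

G^⊗2:
  [-4, -5, 17, -1, -8]
  [-9, -10, 12, -6, -10]
  [-7, 0, 1, -12, 5]
  [-4, 6, 14, -2, 9]
  [1, 11, 3, 3, 1]
Key observation: the optimum is the walk 2->4->2, with weight (-8) + 9 = 1.
Optimal value attained by: walk 2->4->2.
Answer: (G^⊗2)[2][2] = 1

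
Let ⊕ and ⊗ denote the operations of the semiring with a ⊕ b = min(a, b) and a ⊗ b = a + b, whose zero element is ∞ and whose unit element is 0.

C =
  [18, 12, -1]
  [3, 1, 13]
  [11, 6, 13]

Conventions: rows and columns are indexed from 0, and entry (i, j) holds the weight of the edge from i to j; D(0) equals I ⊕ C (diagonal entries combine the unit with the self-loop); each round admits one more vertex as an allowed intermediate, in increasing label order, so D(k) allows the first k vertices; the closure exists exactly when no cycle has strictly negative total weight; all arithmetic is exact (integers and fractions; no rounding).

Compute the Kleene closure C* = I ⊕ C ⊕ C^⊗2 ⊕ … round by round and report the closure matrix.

D(0):
  [0, 12, -1]
  [3, 0, 13]
  [11, 6, 0]
D(1):
  [0, 12, -1]
  [3, 0, 2]
  [11, 6, 0]
D(2):
  [0, 12, -1]
  [3, 0, 2]
  [9, 6, 0]
D(3):
  [0, 5, -1]
  [3, 0, 2]
  [9, 6, 0]
Answer: C* = [[0, 5, -1], [3, 0, 2], [9, 6, 0]]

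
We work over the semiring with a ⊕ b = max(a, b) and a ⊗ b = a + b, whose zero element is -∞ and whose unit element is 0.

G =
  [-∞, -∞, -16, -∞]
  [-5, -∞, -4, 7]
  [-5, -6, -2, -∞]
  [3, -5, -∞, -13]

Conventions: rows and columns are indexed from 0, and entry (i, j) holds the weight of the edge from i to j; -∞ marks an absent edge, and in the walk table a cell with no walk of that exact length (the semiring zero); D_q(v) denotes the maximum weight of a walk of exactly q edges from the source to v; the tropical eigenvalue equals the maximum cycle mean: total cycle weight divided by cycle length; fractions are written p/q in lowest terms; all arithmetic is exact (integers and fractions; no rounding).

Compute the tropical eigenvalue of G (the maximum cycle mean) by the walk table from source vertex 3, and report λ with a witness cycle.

q=0: [-∞, -∞, -∞, 0]
q=1: [3, -5, -∞, -13]
q=2: [-10, -18, -9, 2]
q=3: [5, -3, -11, -11]
q=4: [-8, -16, -7, 4]
Optimal cycle mean attained by: cycle 1->3->1, total 7 + (-5), length 2.
Answer: λ = 1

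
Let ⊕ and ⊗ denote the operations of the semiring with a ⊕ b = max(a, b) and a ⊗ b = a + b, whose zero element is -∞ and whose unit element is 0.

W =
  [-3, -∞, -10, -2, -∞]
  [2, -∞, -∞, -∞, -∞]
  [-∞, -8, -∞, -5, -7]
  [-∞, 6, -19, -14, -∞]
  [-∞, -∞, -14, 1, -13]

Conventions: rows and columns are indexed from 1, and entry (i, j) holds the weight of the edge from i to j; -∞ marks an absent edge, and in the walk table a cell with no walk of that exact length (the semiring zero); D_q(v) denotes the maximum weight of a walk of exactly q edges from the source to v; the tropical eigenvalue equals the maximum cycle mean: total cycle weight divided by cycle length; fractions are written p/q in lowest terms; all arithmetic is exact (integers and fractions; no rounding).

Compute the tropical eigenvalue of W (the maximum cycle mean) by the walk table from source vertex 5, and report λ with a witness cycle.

q=0: [-∞, -∞, -∞, -∞, 0]
q=1: [-∞, -∞, -14, 1, -13]
q=2: [-∞, 7, -18, -12, -21]
q=3: [9, -6, -31, -20, -25]
q=4: [6, -14, -1, 7, -38]
q=5: [3, 13, -4, 4, -8]
Optimal cycle mean attained by: cycle 1->4->2->1, total (-2) + 6 + 2, length 3.
Answer: λ = 2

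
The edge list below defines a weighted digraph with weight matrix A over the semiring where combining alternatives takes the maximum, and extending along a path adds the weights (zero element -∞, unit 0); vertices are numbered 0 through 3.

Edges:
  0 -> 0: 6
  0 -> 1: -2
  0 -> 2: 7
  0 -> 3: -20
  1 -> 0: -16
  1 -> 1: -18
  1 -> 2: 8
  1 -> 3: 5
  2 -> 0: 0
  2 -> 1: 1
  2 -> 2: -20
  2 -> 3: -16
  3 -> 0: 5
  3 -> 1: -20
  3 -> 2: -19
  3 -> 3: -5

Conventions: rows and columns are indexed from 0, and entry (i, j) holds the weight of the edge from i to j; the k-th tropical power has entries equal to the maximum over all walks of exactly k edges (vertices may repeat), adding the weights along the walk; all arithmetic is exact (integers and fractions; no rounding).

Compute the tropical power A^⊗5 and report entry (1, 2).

A^⊗2:
  [12, 8, 13, 3]
  [10, 9, -9, 0]
  [6, -2, 9, 6]
  [11, 3, 12, -10]
A^⊗3:
  [18, 14, 19, 13]
  [16, 8, 17, 14]
  [12, 10, 13, 3]
  [17, 13, 18, 8]
A^⊗4:
  [24, 20, 25, 19]
  [22, 18, 23, 13]
  [18, 14, 19, 15]
  [23, 19, 24, 18]
A^⊗5:
  [30, 26, 31, 25]
  [28, 24, 29, 23]
  [24, 20, 25, 19]
  [29, 25, 30, 24]
Key observation: the optimum is the walk 1->3->0->0->0->2, with weight 5 + 5 + 6 + 6 + 7 = 29.
Optimal value attained by: walk 1->3->0->0->0->2.
Answer: (A^⊗5)[1][2] = 29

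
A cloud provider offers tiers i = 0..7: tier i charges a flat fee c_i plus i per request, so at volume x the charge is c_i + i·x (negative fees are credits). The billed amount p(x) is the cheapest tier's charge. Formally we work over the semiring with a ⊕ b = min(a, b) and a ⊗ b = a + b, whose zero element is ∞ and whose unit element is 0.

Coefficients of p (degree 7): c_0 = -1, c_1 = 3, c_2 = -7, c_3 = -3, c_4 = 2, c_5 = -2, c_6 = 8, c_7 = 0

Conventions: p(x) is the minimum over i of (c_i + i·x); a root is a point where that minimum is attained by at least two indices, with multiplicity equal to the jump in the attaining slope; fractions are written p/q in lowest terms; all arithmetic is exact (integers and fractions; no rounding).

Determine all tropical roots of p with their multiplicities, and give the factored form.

hull edge (i=0, c=-1) to (i=2, c=-7): slope -3, span 2
hull edge (i=2, c=-7) to (i=7, c=0): slope 7/5, span 5
Factored form: p(x) = 0 ⊗ (x ⊕ (-7/5)) ⊗ (x ⊕ (-7/5)) ⊗ (x ⊕ (-7/5)) ⊗ (x ⊕ (-7/5)) ⊗ (x ⊕ (-7/5)) ⊗ (x ⊕ 3) ⊗ (x ⊕ 3)
Answer: roots = -7/5 (mult 5), 3 (mult 2)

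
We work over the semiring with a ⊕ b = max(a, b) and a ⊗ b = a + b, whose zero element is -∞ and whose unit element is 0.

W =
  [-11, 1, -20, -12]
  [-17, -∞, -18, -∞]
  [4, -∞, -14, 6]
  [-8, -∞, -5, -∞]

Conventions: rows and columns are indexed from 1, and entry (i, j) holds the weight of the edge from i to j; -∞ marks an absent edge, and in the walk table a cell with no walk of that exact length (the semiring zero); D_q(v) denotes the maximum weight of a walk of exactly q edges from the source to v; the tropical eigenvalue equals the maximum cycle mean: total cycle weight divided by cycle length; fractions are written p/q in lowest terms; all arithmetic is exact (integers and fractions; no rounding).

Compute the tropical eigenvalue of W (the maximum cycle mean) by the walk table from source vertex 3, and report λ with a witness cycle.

q=0: [-∞, -∞, 0, -∞]
q=1: [4, -∞, -14, 6]
q=2: [-2, 5, 1, -8]
q=3: [5, -1, -13, 7]
q=4: [-1, 6, 2, -7]
Optimal cycle mean attained by: cycle 3->4->3, total 6 + (-5), length 2.
Answer: λ = 1/2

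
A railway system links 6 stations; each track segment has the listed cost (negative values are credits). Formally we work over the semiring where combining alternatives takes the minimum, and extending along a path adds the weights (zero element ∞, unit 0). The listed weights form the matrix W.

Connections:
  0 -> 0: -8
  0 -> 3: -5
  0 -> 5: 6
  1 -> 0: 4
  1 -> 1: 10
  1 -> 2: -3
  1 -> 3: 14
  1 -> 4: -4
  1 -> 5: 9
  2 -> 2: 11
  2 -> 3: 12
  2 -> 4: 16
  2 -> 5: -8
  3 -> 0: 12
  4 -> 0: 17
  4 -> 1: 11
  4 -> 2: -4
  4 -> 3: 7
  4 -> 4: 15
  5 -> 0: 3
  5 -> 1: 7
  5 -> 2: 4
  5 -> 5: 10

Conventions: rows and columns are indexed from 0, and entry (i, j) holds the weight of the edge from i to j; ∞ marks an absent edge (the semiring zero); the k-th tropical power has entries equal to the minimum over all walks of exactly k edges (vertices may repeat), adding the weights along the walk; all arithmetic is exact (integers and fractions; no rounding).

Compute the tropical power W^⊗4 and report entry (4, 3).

W^⊗2:
  [-16, 13, 10, -13, ∞, -2]
  [-4, 7, -8, -1, 6, -11]
  [-5, -1, -4, 23, 27, 2]
  [4, ∞, ∞, 7, ∞, 18]
  [9, 21, 7, 8, 7, -12]
  [-5, 17, 4, -2, 3, -4]
W^⊗3:
  [-24, 5, 2, -21, 9, -10]
  [-12, -4, -7, -9, 3, -16]
  [-13, 9, -4, -10, -5, -12]
  [-4, 25, 22, -1, ∞, 10]
  [-9, -5, -8, 4, 17, -2]
  [-13, 3, -1, -10, 13, -4]
W^⊗4:
  [-32, -3, -6, -29, 1, -18]
  [-20, -9, -12, -17, -8, -15]
  [-21, -5, -9, -18, 5, -12]
  [-12, 17, 14, -9, 21, 2]
  [-17, 5, -8, -14, -9, -16]
  [-21, 3, 0, -18, -1, -9]
Key observation: the optimum is the walk 4->2->5->0->3, with weight (-4) + (-8) + 3 + (-5) = -14.
Optimal value attained by: walk 4->2->5->0->3.
Answer: (W^⊗4)[4][3] = -14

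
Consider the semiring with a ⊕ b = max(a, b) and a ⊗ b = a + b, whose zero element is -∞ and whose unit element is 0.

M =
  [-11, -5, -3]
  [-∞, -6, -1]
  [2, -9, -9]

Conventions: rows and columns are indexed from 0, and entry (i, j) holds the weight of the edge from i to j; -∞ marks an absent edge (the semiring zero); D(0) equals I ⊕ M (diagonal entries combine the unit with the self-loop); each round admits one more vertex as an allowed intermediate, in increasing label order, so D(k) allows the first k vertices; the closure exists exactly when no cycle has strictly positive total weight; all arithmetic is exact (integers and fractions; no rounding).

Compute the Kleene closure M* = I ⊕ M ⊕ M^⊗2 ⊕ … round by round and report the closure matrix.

D(0):
  [0, -5, -3]
  [-∞, 0, -1]
  [2, -9, 0]
D(1):
  [0, -5, -3]
  [-∞, 0, -1]
  [2, -3, 0]
D(2):
  [0, -5, -3]
  [-∞, 0, -1]
  [2, -3, 0]
D(3):
  [0, -5, -3]
  [1, 0, -1]
  [2, -3, 0]
Answer: M* = [[0, -5, -3], [1, 0, -1], [2, -3, 0]]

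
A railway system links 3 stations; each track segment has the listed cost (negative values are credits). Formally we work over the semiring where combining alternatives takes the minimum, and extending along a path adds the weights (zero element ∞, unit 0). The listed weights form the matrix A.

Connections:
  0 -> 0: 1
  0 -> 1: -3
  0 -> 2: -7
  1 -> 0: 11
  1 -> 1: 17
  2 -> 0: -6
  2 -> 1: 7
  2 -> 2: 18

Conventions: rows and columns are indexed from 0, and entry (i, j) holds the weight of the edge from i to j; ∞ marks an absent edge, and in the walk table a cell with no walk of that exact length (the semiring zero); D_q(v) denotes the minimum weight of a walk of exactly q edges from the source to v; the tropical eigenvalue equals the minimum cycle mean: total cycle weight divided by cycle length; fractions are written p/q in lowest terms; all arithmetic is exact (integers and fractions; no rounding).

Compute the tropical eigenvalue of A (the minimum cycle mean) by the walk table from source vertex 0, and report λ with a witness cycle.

q=0: [0, ∞, ∞]
q=1: [1, -3, -7]
q=2: [-13, -2, -6]
q=3: [-12, -16, -20]
Optimal cycle mean attained by: cycle 0->2->0, total (-7) + (-6), length 2.
Answer: λ = -13/2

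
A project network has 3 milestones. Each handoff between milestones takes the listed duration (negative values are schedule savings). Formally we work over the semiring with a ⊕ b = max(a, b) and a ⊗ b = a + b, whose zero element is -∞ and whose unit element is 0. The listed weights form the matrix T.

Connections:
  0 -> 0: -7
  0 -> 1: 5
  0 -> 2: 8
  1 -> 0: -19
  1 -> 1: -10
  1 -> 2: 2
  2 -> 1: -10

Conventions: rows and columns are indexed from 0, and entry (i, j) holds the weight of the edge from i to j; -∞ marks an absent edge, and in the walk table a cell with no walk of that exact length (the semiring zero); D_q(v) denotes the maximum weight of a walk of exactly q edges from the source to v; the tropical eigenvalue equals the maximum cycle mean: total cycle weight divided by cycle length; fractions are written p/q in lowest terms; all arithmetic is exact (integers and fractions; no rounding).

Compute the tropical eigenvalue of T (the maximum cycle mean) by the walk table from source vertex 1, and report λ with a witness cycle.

q=0: [-∞, 0, -∞]
q=1: [-19, -10, 2]
q=2: [-26, -8, -8]
q=3: [-27, -18, -6]
Optimal cycle mean attained by: cycle 1->2->1, total 2 + (-10), length 2.
Answer: λ = -4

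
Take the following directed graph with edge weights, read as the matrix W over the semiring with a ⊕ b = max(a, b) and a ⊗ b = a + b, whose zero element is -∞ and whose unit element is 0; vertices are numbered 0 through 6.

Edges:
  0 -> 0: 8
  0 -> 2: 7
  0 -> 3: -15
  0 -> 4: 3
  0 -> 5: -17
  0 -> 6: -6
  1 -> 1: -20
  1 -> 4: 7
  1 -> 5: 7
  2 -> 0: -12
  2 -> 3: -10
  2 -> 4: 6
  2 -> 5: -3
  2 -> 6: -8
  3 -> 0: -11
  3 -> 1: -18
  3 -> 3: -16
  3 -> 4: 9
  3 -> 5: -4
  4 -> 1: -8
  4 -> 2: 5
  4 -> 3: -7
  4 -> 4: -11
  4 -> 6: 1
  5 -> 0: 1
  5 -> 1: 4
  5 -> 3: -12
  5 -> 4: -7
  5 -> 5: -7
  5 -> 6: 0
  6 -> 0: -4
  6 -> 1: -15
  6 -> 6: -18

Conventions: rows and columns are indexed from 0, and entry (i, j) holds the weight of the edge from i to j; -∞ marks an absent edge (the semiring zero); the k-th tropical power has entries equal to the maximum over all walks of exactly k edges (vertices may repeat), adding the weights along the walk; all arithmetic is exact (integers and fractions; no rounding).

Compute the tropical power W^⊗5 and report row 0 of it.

W^⊗2:
  [16, -5, 15, -3, 13, 4, 4]
  [8, 11, 12, 0, 0, 0, 8]
  [-2, 1, 11, -1, -1, -10, 7]
  [-3, 1, 14, 2, -2, -11, 10]
  [-3, -14, -6, -5, 11, 2, -3]
  [9, -3, 8, -14, 11, 11, -5]
  [4, -33, 3, -19, -1, -8, -10]
W^⊗3:
  [24, 8, 23, 6, 21, 12, 14]
  [16, 4, 15, 2, 18, 18, 4]
  [6, -6, 5, 1, 17, 8, 3]
  [6, -5, 4, 4, 20, 11, 6]
  [5, 6, 16, 4, 4, -5, 12]
  [17, 15, 16, 4, 14, 5, 12]
  [12, -4, 11, -7, 9, 0, 0]
W^⊗4:
  [32, 16, 31, 14, 29, 20, 22]
  [24, 22, 23, 11, 21, 12, 19]
  [14, 12, 22, 10, 11, 2, 18]
  [14, 15, 25, 13, 13, 4, 21]
  [13, -1, 12, 6, 22, 13, 8]
  [25, 9, 24, 7, 22, 22, 15]
  [20, 4, 19, 2, 17, 8, 10]
W^⊗5:
  [40, 24, 39, 22, 37, 28, 30]
  [32, 16, 31, 14, 29, 29, 22]
  [22, 6, 21, 12, 28, 19, 14]
  [22, 8, 21, 15, 31, 22, 17]
  [21, 17, 27, 15, 18, 9, 23]
  [33, 26, 32, 15, 30, 21, 23]
  [28, 12, 27, 10, 25, 16, 18]
Answer: row 0 of W^⊗5 = [40, 24, 39, 22, 37, 28, 30]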